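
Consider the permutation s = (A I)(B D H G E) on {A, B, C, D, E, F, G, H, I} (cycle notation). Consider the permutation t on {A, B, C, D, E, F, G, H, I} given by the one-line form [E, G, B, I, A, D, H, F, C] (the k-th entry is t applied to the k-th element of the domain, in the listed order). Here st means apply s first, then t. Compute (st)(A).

C

s(A) = I, then t(I) = C; composing gives (st)(A) = C.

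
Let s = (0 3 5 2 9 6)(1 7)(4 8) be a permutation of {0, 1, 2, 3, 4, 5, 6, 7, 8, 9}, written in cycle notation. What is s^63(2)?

2 lies in the 6-cycle (0 3 5 2 9 6).
Powers repeat with period 6 on this cycle, and 63 mod 6 = 3, so s^63(2) = s^3(2).
Advancing 3 steps from 2: 2 → 9 → 6 → 0.

0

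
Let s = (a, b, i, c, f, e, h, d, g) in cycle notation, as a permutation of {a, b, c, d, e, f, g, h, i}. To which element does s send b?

Within (a, b, i, c, f, e, h, d, g), b ↦ i.

i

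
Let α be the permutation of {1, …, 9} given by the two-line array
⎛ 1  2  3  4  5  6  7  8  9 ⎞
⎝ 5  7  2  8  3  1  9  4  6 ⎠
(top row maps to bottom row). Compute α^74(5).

Tracing 5 → 3 → … returns to 5 after 7 steps, so 5 lies in a 7-cycle (1 5 3 2 7 9 6).
On a 7-cycle, α^7 is the identity, so α^74 = α^4 there (74 ≡ 4 mod 7).
Advancing 4 steps from 5: 5 → 3 → 2 → 7 → 9.

9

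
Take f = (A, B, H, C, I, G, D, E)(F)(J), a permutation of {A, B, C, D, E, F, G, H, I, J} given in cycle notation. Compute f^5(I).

B

I lies in the 8-cycle (A, B, H, C, I, G, D, E).
Advancing 5 steps from I: I → G → D → E → A → B.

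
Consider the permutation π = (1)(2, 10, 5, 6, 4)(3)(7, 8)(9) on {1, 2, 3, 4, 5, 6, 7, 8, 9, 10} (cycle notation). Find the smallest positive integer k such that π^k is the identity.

The disjoint cycles have lengths 5, 2, 1, 1, 1.
The order is lcm(5, 2) = 10.

10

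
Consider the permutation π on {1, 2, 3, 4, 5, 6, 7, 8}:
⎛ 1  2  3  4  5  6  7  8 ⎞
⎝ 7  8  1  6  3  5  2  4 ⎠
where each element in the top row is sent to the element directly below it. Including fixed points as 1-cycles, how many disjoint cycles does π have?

The cycle decomposition is (1, 7, 2, 8, 4, 6, 5, 3), which has 1 cycle (counting 1-cycles).

1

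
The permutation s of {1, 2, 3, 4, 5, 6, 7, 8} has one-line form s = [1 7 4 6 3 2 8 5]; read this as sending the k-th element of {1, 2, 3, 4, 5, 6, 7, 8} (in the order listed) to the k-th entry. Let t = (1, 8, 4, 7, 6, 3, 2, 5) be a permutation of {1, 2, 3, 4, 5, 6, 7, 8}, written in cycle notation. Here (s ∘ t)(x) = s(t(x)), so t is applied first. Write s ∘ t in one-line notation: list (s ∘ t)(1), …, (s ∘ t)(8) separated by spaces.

5 3 7 8 1 4 2 6

Chase each element through t then s: 1 → 8 → 5; 2 → 5 → 3; 3 → 2 → 7; 4 → 7 → 8; 5 → 1 → 1; 6 → 3 → 4; 7 → 6 → 2; 8 → 4 → 6.
Collecting the images, s ∘ t = [5 3 7 8 1 4 2 6].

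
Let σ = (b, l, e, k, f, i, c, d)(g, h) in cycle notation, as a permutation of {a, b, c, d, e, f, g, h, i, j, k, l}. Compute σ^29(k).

b

k lies in the 8-cycle (b, l, e, k, f, i, c, d).
Since the cycle has length 8, σ^29 acts on it the same as σ^5 (29 mod 8 = 5).
Stepping 5 places around the cycle: k → f → i → c → d → b.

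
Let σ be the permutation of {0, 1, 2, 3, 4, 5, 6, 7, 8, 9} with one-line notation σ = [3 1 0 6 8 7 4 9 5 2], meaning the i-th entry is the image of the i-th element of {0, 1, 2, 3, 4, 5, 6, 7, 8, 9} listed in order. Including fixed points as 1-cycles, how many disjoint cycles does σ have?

2

The cycle decomposition is (0, 3, 6, 4, 8, 5, 7, 9, 2)(1), which has 2 cycles (counting 1-cycles).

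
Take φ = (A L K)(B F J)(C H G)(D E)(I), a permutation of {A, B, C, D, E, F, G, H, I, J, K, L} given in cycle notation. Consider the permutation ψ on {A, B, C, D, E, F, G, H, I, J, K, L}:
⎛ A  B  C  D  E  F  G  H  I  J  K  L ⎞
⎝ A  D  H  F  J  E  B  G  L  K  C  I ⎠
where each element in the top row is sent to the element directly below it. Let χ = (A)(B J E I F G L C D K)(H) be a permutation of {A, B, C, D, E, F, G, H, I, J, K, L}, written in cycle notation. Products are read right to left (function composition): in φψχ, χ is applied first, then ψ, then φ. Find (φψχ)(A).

Apply the permutations in order: χ(A) = A, then ψ(A) = A, then φ(A) = L. So (φψχ)(A) = L.

L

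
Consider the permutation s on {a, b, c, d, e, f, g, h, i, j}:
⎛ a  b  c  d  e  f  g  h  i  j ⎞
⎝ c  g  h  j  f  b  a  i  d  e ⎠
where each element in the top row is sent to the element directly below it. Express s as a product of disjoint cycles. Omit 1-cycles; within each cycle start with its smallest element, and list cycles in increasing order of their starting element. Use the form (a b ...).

(a c h i d j e f b g)

Start at a and follow images: a → c → h → i → d → j → e → f → b → g → a, giving the cycle (a c h i d j e f b g).
Repeating from the next unused element and collecting all non-trivial cycles gives (a c h i d j e f b g).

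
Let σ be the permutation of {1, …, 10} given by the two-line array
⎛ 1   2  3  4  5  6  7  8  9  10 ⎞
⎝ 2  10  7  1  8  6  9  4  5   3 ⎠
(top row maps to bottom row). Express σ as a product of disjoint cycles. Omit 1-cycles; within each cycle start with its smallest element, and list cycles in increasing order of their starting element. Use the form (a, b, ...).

Iterating σ from 1 gives 1 → 2 → 10 → 3 → 7 → 9 → 5 → 8 → 4 → 1; that is the 9-cycle (1, 2, 10, 3, 7, 9, 5, 8, 4).
Continuing from each remaining unvisited element yields (1, 2, 10, 3, 7, 9, 5, 8, 4).

(1, 2, 10, 3, 7, 9, 5, 8, 4)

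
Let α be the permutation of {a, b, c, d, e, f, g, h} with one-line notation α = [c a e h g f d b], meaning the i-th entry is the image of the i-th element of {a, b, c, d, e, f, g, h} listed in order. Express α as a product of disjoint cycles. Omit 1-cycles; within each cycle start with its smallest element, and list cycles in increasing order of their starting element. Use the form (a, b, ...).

From a: a → c → e → g → d → h → b → a, closing the cycle (a, c, e, g, d, h, b).
Repeating from the next unused element and collecting all non-trivial cycles gives (a, c, e, g, d, h, b).

(a, c, e, g, d, h, b)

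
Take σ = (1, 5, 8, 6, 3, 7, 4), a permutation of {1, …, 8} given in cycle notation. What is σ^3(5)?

5 lies in the 7-cycle (1, 5, 8, 6, 3, 7, 4).
Stepping 3 places around the cycle: 5 → 8 → 6 → 3.

3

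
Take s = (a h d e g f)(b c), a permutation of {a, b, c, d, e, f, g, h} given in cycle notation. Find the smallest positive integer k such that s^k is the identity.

6

The disjoint cycles have lengths 6, 2.
The order of s is the least common multiple of its cycle lengths: lcm(6, 2) = 6.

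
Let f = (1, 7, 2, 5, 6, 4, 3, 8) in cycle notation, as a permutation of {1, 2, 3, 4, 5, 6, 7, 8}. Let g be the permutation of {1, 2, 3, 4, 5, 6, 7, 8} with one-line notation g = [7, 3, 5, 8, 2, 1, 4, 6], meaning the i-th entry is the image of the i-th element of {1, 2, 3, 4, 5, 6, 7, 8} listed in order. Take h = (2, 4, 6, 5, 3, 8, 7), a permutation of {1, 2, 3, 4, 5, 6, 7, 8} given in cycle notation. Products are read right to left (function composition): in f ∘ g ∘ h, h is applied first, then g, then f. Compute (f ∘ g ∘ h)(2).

(f ∘ g ∘ h)(2) = f(g(h(2))). h(2) = 4, then g(4) = 8, then f(8) = 1, so the result is 1.

1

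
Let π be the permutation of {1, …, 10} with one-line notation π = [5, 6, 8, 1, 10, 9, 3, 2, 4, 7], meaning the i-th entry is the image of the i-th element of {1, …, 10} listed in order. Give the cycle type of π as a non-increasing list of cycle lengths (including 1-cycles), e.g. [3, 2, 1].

[10]

The disjoint cycles are (1, 5, 10, 7, 3, 8, 2, 6, 9, 4), with lengths 10 in non-increasing order.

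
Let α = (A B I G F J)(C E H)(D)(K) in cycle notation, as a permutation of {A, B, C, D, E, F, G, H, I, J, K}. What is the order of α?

The disjoint cycles have lengths 6, 3, 1, 1.
Since disjoint cycles commute, ord(α) = lcm(6, 3) = 6.

6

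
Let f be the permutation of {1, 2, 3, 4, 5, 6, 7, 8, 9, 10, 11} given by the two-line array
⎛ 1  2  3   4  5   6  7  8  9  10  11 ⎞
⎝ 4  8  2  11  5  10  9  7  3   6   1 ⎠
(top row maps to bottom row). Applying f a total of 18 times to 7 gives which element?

Tracing 7 → 9 → … returns to 7 after 5 steps, so 7 lies in a 5-cycle (2 8 7 9 3).
Powers repeat with period 5 on this cycle, and 18 mod 5 = 3, so f^18(7) = f^3(7).
Stepping 3 places around the cycle: 7 → 9 → 3 → 2.

2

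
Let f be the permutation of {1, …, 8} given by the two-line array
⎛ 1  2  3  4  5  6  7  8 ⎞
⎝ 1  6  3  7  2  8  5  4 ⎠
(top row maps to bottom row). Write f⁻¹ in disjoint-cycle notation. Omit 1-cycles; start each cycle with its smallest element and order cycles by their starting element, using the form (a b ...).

(2 5 7 4 8 6)

First write f in disjoint cycles: (2 6 8 4 7 5).
The inverse reverses every cycle; in canonical form, f⁻¹ = (2 5 7 4 8 6).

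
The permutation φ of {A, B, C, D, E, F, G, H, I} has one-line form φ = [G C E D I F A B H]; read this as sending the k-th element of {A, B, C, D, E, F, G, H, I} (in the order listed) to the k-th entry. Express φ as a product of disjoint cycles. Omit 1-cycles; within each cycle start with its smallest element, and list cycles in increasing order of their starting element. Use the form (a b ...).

(A G)(B C E I H)

Iterating φ from A gives A → G → A; that is the 2-cycle (A G).
Repeating from the next unused element and collecting all non-trivial cycles gives (A G)(B C E I H).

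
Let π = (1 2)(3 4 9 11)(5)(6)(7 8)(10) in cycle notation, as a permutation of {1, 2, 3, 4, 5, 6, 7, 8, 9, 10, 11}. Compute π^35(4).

4 lies in the 4-cycle (3 4 9 11).
Powers repeat with period 4 on this cycle, and 35 mod 4 = 3, so π^35(4) = π^3(4).
Stepping 3 places around the cycle: 4 → 9 → 11 → 3.

3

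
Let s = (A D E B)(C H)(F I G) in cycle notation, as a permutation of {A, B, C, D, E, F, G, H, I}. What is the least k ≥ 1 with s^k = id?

12

The disjoint cycles have lengths 4, 3, 2.
The order is lcm(4, 3, 2) = 12.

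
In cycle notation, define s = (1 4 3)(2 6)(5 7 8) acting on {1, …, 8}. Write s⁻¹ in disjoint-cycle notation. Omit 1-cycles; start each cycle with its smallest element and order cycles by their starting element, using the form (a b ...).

(1 3 4)(2 6)(5 8 7)

Inverting a permutation written in cycle notation just reverses the order within every cycle.
Reversing each cycle of s and rotating so the smallest element leads gives (1 3 4)(2 6)(5 8 7).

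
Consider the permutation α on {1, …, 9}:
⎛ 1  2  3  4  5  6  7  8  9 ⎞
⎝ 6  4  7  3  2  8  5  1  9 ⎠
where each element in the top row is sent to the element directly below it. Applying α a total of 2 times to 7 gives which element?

2

Tracing 7 → 5 → … returns to 7 after 5 steps, so 7 lies in a 5-cycle (2, 4, 3, 7, 5).
Advancing 2 steps from 7: 7 → 5 → 2.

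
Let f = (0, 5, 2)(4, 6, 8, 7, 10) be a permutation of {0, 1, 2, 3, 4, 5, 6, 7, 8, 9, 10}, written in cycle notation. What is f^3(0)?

0

0 lies in the 3-cycle (0, 5, 2).
On a 3-cycle, f^3 is the identity, so f^3 = f^0 there (3 ≡ 0 mod 3).
So f^3(0) = 0.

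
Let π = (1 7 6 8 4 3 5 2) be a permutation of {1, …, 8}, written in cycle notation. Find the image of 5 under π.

2

Within (1 7 6 8 4 3 5 2), 5 ↦ 2.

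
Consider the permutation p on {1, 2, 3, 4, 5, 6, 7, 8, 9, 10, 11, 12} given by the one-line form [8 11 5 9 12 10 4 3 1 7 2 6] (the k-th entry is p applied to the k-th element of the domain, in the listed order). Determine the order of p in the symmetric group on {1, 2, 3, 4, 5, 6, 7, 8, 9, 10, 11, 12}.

Decomposing into disjoint cycles gives cycle lengths 10, 2.
Since disjoint cycles commute, ord(p) = lcm(10, 2) = 10.

10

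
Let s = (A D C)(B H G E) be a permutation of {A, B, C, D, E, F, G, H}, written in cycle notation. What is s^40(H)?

H lies in the 4-cycle (B H G E).
Since the cycle has length 4, s^40 acts on it the same as s^0 (40 mod 4 = 0).
So s^40(H) = H.

H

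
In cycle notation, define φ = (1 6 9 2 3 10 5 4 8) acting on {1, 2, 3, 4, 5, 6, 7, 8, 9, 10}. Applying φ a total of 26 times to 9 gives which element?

6

9 lies in the 9-cycle (1 6 9 2 3 10 5 4 8).
Powers repeat with period 9 on this cycle, and 26 mod 9 = 8, so φ^26(9) = φ^8(9).
Advancing 8 steps from 9: 9 → 2 → 3 → 10 → 5 → 4 → 8 → 1 → 6.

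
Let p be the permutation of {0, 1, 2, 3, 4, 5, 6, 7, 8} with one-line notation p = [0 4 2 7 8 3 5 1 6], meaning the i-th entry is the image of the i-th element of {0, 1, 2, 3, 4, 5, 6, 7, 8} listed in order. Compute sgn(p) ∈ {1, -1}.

1

In disjoint-cycle form the cycle lengths are 7, 1, 1.
A cycle is odd iff its length is even; p has 0 even-length cycles, so sgn(p) = (−1)^0 and p is even.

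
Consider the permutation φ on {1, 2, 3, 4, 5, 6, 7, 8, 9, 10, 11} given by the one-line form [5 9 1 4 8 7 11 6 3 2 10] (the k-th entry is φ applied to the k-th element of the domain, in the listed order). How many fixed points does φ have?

1

The fixed points (elements with φ(x) = x) are {4}, so there is 1.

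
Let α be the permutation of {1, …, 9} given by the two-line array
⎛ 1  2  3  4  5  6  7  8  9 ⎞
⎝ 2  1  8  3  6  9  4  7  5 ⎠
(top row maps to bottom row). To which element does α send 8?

The entry below 8 in the array is 7, so α(8) = 7.

7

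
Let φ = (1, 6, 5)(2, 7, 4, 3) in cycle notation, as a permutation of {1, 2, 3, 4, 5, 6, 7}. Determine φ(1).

6

In the cycle (1, 6, 5), 1 is followed by 6, so φ(1) = 6.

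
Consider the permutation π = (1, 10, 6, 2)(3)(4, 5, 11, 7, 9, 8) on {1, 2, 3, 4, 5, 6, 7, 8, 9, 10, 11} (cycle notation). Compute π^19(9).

8

9 lies in the 6-cycle (4, 5, 11, 7, 9, 8).
Since the cycle has length 6, π^19 acts on it the same as π^1 (19 mod 6 = 1).
Advancing 1 step from 9: 9 → 8.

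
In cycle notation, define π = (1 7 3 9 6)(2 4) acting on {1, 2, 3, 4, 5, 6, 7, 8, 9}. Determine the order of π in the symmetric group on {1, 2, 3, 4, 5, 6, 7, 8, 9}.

The cycle type of π is (5, 2, 1, 1).
Since disjoint cycles commute, ord(π) = lcm(5, 2) = 10.

10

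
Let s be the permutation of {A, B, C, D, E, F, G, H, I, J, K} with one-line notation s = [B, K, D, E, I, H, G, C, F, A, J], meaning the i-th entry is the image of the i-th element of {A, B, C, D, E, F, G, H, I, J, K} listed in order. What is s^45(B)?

K

Tracing B → K → … returns to B after 4 steps, so B lies in a 4-cycle (A, B, K, J).
On a 4-cycle, s^4 is the identity, so s^45 = s^1 there (45 ≡ 1 mod 4).
Advancing 1 step from B: B → K.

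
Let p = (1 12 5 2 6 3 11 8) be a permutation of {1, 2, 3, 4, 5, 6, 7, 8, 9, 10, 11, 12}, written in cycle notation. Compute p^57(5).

5 lies in the 8-cycle (1 12 5 2 6 3 11 8).
On an 8-cycle, p^8 is the identity, so p^57 = p^1 there (57 ≡ 1 mod 8).
Stepping 1 place around the cycle: 5 → 2.

2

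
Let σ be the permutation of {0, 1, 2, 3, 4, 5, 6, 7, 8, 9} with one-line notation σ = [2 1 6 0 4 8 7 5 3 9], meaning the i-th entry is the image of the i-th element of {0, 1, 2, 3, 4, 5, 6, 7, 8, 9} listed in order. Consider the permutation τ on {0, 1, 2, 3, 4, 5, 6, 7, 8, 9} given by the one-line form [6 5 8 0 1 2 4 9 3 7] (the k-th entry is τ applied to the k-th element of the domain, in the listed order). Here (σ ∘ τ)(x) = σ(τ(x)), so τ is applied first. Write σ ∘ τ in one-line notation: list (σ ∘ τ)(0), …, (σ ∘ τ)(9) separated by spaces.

7 8 3 2 1 6 4 9 0 5

Chase each element through τ then σ: 0 → 6 → 7; 1 → 5 → 8; 2 → 8 → 3; 3 → 0 → 2; 4 → 1 → 1; 5 → 2 → 6; 6 → 4 → 4; 7 → 9 → 9; 8 → 3 → 0; 9 → 7 → 5.
Collecting the images, σ ∘ τ = [7 8 3 2 1 6 4 9 0 5].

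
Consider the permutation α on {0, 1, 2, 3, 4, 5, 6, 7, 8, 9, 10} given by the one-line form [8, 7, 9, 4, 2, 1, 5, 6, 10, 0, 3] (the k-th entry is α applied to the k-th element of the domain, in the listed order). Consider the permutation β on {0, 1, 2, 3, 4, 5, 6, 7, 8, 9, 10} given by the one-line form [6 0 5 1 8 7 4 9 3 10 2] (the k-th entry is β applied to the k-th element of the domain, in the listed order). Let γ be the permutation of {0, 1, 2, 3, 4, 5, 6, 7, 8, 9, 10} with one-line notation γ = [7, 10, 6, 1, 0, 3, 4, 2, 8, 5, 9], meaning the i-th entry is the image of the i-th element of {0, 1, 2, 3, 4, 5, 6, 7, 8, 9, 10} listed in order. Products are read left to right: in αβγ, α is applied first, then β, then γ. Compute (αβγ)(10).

10

Chase 10: α(10) = 3; β(3) = 1; γ(1) = 10. Hence (αβγ)(10) = 10.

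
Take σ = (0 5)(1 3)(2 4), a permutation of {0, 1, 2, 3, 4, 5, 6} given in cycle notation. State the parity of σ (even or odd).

odd

The cycle lengths are 2, 2, 2, 1.
A cycle is odd iff its length is even; σ has 3 even-length cycles, so sgn(σ) = (−1)^3 and σ is odd.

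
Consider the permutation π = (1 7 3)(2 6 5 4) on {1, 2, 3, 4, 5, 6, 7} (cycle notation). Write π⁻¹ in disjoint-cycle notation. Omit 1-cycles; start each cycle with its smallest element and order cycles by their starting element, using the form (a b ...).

Inverting a permutation written in cycle notation just reverses the order within every cycle.
Reversing each cycle of π and rotating so the smallest element leads gives (1 3 7)(2 4 5 6).

(1 3 7)(2 4 5 6)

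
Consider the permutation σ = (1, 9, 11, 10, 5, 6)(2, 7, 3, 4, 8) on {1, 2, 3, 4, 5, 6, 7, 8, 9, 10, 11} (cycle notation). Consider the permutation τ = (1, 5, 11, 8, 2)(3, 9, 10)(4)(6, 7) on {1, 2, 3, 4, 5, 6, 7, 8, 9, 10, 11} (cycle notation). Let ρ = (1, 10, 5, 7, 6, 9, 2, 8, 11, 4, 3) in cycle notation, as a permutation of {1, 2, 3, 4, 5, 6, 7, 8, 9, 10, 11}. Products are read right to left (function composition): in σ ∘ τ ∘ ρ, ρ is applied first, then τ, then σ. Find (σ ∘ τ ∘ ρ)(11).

8

(σ ∘ τ ∘ ρ)(11) = σ(τ(ρ(11))). ρ(11) = 4, then τ(4) = 4, then σ(4) = 8, so the result is 8.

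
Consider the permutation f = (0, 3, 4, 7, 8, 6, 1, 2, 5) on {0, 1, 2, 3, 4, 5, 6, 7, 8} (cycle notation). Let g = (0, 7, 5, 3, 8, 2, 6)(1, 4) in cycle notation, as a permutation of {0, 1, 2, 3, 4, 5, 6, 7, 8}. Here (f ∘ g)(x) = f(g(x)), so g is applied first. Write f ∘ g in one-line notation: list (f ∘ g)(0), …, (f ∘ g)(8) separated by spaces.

For each element, apply g then f: 0 → 7 → 8; 1 → 4 → 7; 2 → 6 → 1; 3 → 8 → 6; 4 → 1 → 2; 5 → 3 → 4; 6 → 0 → 3; 7 → 5 → 0; 8 → 2 → 5.
So f ∘ g in one-line form is 8 7 1 6 2 4 3 0 5.

8 7 1 6 2 4 3 0 5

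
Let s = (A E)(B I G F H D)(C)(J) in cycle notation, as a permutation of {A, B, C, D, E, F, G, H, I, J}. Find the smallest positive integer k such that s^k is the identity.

6

The disjoint cycles have lengths 6, 2, 1, 1.
Since disjoint cycles commute, ord(s) = lcm(6, 2) = 6.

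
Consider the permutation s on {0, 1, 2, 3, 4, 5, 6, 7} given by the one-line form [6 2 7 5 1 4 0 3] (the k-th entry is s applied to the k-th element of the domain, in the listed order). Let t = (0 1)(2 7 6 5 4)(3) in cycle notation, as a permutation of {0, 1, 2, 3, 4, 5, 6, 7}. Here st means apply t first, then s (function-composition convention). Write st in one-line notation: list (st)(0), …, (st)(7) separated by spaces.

For each element, apply t then s: 0 → 1 → 2; 1 → 0 → 6; 2 → 7 → 3; 3 → 3 → 5; 4 → 2 → 7; 5 → 4 → 1; 6 → 5 → 4; 7 → 6 → 0.
Collecting the images, st = [2 6 3 5 7 1 4 0].

2 6 3 5 7 1 4 0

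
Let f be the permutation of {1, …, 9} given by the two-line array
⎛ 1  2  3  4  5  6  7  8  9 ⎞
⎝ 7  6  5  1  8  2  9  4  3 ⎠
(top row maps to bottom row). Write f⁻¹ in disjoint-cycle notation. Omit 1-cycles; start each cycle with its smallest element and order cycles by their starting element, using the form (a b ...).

First write f in disjoint cycles: (1 7 9 3 5 8 4)(2 6).
The inverse reverses every cycle; in canonical form, f⁻¹ = (1 4 8 5 3 9 7)(2 6).

(1 4 8 5 3 9 7)(2 6)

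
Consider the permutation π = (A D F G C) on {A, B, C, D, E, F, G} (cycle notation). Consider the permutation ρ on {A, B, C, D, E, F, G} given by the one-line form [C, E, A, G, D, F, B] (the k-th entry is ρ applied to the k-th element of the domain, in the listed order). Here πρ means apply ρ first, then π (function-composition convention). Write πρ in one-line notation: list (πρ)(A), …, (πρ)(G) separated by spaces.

For each element, apply ρ then π: A → C → A; B → E → E; C → A → D; D → G → C; E → D → F; F → F → G; G → B → B.
So πρ in one-line form is A E D C F G B.

A E D C F G B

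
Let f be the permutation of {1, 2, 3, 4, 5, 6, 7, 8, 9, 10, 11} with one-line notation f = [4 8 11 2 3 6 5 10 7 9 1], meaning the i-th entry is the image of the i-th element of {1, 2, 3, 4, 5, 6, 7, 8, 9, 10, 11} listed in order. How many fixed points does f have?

The fixed points (elements with f(x) = x) are {6}, so there is 1.

1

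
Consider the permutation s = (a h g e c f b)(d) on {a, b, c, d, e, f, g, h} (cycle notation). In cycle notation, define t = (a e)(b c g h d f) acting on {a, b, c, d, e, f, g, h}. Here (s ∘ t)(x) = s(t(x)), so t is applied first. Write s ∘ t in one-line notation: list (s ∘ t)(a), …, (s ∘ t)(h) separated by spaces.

(s ∘ t)(x) = s(t(x)). Computing each image: s(t(a)) = s(e) = c, s(t(b)) = s(c) = f, s(t(c)) = s(g) = e, s(t(d)) = s(f) = b, s(t(e)) = s(a) = h, s(t(f)) = s(b) = a, s(t(g)) = s(h) = g, s(t(h)) = s(d) = d.
Hence s ∘ t = [c f e b h a g d].

c f e b h a g d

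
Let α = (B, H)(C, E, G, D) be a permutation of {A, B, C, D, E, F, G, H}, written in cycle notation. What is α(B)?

H

Within (B, H), B ↦ H.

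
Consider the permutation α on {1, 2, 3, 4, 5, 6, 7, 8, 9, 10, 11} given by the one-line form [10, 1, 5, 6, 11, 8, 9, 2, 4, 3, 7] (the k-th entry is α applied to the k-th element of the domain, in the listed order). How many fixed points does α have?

0

No element satisfies α(x) = x, so there are 0 fixed points.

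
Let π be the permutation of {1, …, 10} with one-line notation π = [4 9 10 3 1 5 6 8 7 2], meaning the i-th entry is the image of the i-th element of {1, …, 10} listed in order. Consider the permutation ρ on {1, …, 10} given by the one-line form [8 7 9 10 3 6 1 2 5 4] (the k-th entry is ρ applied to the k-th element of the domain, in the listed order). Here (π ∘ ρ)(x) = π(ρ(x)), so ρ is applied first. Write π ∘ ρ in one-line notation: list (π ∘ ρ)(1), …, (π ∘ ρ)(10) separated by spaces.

8 6 7 2 10 5 4 9 1 3

(π ∘ ρ)(x) = π(ρ(x)). Computing each image: π(ρ(1)) = π(8) = 8, π(ρ(2)) = π(7) = 6, π(ρ(3)) = π(9) = 7, π(ρ(4)) = π(10) = 2, π(ρ(5)) = π(3) = 10, π(ρ(6)) = π(6) = 5, π(ρ(7)) = π(1) = 4, π(ρ(8)) = π(2) = 9, π(ρ(9)) = π(5) = 1, π(ρ(10)) = π(4) = 3.
Hence π ∘ ρ = [8 6 7 2 10 5 4 9 1 3].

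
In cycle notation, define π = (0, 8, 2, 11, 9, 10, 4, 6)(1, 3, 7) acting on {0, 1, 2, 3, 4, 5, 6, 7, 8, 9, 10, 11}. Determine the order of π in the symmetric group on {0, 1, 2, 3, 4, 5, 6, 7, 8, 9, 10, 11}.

24

The disjoint cycles have lengths 8, 3, 1.
The order is lcm(8, 3) = 24.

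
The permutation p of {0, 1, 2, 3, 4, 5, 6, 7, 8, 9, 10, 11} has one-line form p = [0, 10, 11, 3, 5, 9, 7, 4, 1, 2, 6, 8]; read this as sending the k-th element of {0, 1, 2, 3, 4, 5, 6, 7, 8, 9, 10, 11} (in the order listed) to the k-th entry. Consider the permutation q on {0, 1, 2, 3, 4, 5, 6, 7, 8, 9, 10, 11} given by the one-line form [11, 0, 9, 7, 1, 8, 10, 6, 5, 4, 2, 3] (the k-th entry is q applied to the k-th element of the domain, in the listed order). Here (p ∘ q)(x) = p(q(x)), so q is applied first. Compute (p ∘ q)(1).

First apply q: q(1) = 0, then p(0) = 0. Thus (p ∘ q)(1) = 0.

0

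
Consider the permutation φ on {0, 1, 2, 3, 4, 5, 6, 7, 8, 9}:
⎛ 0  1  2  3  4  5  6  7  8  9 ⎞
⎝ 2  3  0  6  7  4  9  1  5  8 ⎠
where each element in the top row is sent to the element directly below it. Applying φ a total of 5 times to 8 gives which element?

3

Tracing 8 → 5 → … returns to 8 after 8 steps, so 8 lies in an 8-cycle (1, 3, 6, 9, 8, 5, 4, 7).
Advancing 5 steps from 8: 8 → 5 → 4 → 7 → 1 → 3.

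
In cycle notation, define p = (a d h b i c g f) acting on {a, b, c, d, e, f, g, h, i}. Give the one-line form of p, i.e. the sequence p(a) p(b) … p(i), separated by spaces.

d i g h e a f b c

Each element maps to the next entry in its cycle (wrapping to the front): a↦d, b↦i, c↦g, d↦h, e↦e, f↦a, g↦f, h↦b, i↦c.
Listing these in domain order gives d i g h e a f b c.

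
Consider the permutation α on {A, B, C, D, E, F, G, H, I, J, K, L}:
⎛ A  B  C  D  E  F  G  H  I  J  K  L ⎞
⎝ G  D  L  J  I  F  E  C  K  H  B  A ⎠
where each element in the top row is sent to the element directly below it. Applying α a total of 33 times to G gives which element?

Tracing G → E → … returns to G after 11 steps, so G lies in an 11-cycle (A G E I K B D J H C L).
On an 11-cycle, α^11 is the identity, so α^33 = α^0 there (33 ≡ 0 mod 11).
So α^33(G) = G.

G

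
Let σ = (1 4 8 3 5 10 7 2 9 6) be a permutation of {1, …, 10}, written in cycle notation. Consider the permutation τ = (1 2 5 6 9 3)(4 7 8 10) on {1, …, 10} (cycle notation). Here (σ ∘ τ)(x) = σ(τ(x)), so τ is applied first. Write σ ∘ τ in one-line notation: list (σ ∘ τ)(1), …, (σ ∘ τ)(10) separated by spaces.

Chase each element through τ then σ: 1 → 2 → 9; 2 → 5 → 10; 3 → 1 → 4; 4 → 7 → 2; 5 → 6 → 1; 6 → 9 → 6; 7 → 8 → 3; 8 → 10 → 7; 9 → 3 → 5; 10 → 4 → 8.
So σ ∘ τ in one-line form is 9 10 4 2 1 6 3 7 5 8.

9 10 4 2 1 6 3 7 5 8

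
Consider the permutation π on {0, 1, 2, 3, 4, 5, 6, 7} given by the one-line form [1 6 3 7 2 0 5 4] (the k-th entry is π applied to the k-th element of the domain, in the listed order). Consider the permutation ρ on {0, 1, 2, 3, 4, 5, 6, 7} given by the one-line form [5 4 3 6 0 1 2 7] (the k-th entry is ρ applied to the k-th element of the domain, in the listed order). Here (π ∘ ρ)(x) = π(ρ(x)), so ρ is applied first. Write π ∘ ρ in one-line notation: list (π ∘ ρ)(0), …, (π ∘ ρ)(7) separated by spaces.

(π ∘ ρ)(x) = π(ρ(x)). Computing each image: π(ρ(0)) = π(5) = 0, π(ρ(1)) = π(4) = 2, π(ρ(2)) = π(3) = 7, π(ρ(3)) = π(6) = 5, π(ρ(4)) = π(0) = 1, π(ρ(5)) = π(1) = 6, π(ρ(6)) = π(2) = 3, π(ρ(7)) = π(7) = 4.
Hence π ∘ ρ = [0 2 7 5 1 6 3 4].

0 2 7 5 1 6 3 4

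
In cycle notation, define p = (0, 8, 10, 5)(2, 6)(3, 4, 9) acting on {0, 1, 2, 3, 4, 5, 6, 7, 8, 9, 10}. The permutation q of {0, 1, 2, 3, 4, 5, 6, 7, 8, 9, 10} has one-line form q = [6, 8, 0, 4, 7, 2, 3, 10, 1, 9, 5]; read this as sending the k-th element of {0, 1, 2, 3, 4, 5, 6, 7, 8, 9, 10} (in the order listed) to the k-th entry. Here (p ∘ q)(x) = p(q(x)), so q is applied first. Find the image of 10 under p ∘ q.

0

(p ∘ q)(10) = p(q(10)). q(10) = 5, then p(5) = 0. So (p ∘ q)(10) = 0.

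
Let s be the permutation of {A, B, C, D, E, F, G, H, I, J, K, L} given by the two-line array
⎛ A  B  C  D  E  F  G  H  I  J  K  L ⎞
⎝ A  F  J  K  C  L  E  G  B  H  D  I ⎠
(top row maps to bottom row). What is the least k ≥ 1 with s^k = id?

Writing s as disjoint cycles, the cycle lengths are 5, 4, 2, 1.
Since disjoint cycles commute, ord(s) = lcm(5, 4, 2) = 20.

20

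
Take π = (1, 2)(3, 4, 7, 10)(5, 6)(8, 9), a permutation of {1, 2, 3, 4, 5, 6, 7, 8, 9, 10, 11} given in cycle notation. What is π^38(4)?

10

4 lies in the 4-cycle (3, 4, 7, 10).
On a 4-cycle, π^4 is the identity, so π^38 = π^2 there (38 ≡ 2 mod 4).
Stepping 2 places around the cycle: 4 → 7 → 10.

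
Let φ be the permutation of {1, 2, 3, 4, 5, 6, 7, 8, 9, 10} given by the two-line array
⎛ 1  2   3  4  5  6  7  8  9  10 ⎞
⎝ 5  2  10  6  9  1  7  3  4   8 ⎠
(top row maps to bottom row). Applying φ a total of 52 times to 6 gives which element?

5

Tracing 6 → 1 → … returns to 6 after 5 steps, so 6 lies in a 5-cycle (1, 5, 9, 4, 6).
Since the cycle has length 5, φ^52 acts on it the same as φ^2 (52 mod 5 = 2).
Stepping 2 places around the cycle: 6 → 1 → 5.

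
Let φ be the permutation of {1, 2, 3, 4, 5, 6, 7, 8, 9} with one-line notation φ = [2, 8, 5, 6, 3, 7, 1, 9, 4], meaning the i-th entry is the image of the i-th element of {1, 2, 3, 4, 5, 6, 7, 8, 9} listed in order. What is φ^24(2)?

4

Tracing 2 → 8 → … returns to 2 after 7 steps, so 2 lies in a 7-cycle (1 2 8 9 4 6 7).
Powers repeat with period 7 on this cycle, and 24 mod 7 = 3, so φ^24(2) = φ^3(2).
Stepping 3 places around the cycle: 2 → 8 → 9 → 4.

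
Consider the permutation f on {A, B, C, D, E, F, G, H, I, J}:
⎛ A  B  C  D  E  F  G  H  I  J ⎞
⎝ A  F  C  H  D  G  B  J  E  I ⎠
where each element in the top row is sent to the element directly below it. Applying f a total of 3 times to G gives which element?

G

Tracing G → B → … returns to G after 3 steps, so G lies in a 3-cycle (B, F, G).
On a 3-cycle, f^3 is the identity, so f^3 = f^0 there (3 ≡ 0 mod 3).
So f^3(G) = G.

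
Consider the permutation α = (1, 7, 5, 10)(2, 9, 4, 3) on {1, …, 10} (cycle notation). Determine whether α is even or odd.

The cycle lengths are 4, 4, 1, 1.
A cycle of length ℓ contributes ℓ−1 transpositions, so α is a product of 3 + 3 = 6 transpositions — even.

even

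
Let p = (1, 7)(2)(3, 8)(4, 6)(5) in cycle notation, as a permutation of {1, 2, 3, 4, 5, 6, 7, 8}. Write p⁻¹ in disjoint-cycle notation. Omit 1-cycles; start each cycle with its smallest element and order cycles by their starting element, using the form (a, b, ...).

If p sends a → b within a cycle, p⁻¹ sends b → a; equivalently, reverse each cycle.
After reversing and putting each cycle's least element first, p⁻¹ = (1, 7)(3, 8)(4, 6).

(1, 7)(3, 8)(4, 6)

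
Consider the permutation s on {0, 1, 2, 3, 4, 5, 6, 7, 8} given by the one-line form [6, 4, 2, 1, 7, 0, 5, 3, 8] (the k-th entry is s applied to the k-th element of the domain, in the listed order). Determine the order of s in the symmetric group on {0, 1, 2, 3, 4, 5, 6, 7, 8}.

Writing s as disjoint cycles, the cycle lengths are 4, 3, 1, 1.
The order of s is the least common multiple of its cycle lengths: lcm(4, 3) = 12.

12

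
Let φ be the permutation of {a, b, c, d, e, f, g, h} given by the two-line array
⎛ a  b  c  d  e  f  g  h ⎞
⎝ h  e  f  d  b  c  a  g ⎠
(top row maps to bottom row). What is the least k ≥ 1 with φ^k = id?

6

Decomposing into disjoint cycles gives cycle lengths 3, 2, 2, 1.
Since disjoint cycles commute, ord(φ) = lcm(3, 2, 2) = 6.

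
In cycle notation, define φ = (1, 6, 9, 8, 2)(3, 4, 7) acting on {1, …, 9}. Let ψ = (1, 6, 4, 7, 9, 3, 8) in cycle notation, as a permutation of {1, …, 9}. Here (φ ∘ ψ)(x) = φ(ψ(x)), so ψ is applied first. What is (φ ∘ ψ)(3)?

2

(φ ∘ ψ)(3) = φ(ψ(3)). ψ(3) = 8, then φ(8) = 2. So (φ ∘ ψ)(3) = 2.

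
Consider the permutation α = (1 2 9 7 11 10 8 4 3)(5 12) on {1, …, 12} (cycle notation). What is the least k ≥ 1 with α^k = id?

The cycle type of α is (9, 2, 1).
The order of α is the least common multiple of its cycle lengths: lcm(9, 2) = 18.

18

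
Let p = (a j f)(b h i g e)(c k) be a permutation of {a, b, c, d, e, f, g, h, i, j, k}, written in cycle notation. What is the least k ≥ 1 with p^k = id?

The disjoint cycles have lengths 5, 3, 2, 1.
Since disjoint cycles commute, ord(p) = lcm(5, 3, 2) = 30.

30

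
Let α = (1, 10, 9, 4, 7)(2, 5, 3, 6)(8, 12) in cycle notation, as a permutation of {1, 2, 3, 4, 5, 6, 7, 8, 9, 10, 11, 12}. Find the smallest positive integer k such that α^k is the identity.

20

The cycle type of α is (5, 4, 2, 1).
The order of α is the least common multiple of its cycle lengths: lcm(5, 4, 2) = 20.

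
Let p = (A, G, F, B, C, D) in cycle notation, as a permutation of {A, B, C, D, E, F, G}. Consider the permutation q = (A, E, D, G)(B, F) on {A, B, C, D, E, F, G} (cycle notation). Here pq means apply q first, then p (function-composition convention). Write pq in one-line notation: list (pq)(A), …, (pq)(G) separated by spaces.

For each element, apply q then p: A → E → E; B → F → B; C → C → D; D → G → F; E → D → A; F → B → C; G → A → G.
Collecting the images, pq = [E B D F A C G].

E B D F A C G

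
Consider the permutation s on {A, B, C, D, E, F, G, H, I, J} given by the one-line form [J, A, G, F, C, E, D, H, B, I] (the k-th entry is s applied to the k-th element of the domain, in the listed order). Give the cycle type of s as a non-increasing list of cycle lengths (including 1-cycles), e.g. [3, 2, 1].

[5, 4, 1]

The disjoint cycles are (A, J, I, B)(C, G, D, F, E)(H), with lengths 5, 4, 1 in non-increasing order.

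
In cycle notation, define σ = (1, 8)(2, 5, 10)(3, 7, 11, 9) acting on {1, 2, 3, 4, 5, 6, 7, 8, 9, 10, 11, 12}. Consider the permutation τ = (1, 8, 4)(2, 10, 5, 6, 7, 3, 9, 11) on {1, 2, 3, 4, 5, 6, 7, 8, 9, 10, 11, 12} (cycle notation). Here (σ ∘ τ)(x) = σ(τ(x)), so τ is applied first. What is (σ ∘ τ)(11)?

5

(σ ∘ τ)(11) = σ(τ(11)). τ(11) = 2, then σ(2) = 5. So (σ ∘ τ)(11) = 5.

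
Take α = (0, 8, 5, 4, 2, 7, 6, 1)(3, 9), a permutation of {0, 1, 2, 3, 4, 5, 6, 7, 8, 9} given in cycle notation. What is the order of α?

8

The disjoint cycles have lengths 8, 2.
The order of α is the least common multiple of its cycle lengths: lcm(8, 2) = 8.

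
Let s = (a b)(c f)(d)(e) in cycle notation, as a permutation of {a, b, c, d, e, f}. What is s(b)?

a

Within (a b), b ↦ a.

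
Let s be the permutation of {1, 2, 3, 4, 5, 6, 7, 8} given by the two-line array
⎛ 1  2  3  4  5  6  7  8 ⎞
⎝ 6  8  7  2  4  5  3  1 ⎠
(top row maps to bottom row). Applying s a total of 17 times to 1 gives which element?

8

Tracing 1 → 6 → … returns to 1 after 6 steps, so 1 lies in a 6-cycle (1, 6, 5, 4, 2, 8).
Powers repeat with period 6 on this cycle, and 17 mod 6 = 5, so s^17(1) = s^5(1).
Advancing 5 steps from 1: 1 → 6 → 5 → 4 → 2 → 8.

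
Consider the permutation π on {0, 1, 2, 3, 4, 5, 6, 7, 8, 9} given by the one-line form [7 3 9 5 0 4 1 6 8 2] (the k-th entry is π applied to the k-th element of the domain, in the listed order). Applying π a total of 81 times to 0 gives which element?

Tracing 0 → 7 → … returns to 0 after 7 steps, so 0 lies in a 7-cycle (0, 7, 6, 1, 3, 5, 4).
Powers repeat with period 7 on this cycle, and 81 mod 7 = 4, so π^81(0) = π^4(0).
Stepping 4 places around the cycle: 0 → 7 → 6 → 1 → 3.

3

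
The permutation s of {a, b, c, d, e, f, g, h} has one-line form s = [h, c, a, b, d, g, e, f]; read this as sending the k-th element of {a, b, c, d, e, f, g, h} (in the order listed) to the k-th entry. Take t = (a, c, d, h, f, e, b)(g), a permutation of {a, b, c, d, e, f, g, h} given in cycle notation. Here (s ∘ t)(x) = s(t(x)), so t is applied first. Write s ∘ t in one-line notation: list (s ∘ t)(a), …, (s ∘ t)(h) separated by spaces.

a h b f c d e g

For each element, apply t then s: a → c → a; b → a → h; c → d → b; d → h → f; e → b → c; f → e → d; g → g → e; h → f → g.
Collecting the images, s ∘ t = [a h b f c d e g].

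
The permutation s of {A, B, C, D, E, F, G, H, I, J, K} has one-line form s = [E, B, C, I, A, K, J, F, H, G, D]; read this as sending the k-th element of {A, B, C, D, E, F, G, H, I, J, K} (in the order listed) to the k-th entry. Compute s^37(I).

F

Tracing I → H → … returns to I after 5 steps, so I lies in a 5-cycle (D I H F K).
Powers repeat with period 5 on this cycle, and 37 mod 5 = 2, so s^37(I) = s^2(I).
Advancing 2 steps from I: I → H → F.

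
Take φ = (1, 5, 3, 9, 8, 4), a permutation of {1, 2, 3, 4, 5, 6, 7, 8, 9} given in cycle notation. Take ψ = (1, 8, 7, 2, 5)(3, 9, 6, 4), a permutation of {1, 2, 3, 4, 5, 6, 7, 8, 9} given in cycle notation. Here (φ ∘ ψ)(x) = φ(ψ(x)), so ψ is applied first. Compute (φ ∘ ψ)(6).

1

First apply ψ: ψ(6) = 4, then φ(4) = 1. Thus (φ ∘ ψ)(6) = 1.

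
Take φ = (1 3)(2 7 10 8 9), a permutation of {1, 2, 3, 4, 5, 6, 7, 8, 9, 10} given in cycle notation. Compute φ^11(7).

10

7 lies in the 5-cycle (2 7 10 8 9).
Powers repeat with period 5 on this cycle, and 11 mod 5 = 1, so φ^11(7) = φ^1(7).
Stepping 1 place around the cycle: 7 → 10.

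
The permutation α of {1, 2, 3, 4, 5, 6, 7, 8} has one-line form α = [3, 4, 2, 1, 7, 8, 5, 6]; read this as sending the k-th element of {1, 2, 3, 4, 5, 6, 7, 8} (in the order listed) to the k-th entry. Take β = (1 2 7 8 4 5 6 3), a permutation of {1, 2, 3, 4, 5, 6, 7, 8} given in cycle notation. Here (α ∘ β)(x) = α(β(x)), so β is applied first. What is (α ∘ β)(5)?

β(5) = 6, then α(6) = 8; composing gives (α ∘ β)(5) = 8.

8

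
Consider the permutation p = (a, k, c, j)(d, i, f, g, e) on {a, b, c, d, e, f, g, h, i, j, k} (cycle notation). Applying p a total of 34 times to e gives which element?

g

e lies in the 5-cycle (d, i, f, g, e).
Powers repeat with period 5 on this cycle, and 34 mod 5 = 4, so p^34(e) = p^4(e).
Advancing 4 steps from e: e → d → i → f → g.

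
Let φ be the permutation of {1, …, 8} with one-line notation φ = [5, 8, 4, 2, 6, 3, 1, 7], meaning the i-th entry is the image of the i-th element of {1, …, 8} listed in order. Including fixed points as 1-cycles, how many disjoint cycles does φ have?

The cycle decomposition is (1, 5, 6, 3, 4, 2, 8, 7), which has 1 cycle (counting 1-cycles).

1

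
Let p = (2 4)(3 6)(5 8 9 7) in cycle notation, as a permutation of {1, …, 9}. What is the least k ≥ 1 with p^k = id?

4

The disjoint cycles have lengths 4, 2, 2, 1.
The order is lcm(4, 2, 2) = 4.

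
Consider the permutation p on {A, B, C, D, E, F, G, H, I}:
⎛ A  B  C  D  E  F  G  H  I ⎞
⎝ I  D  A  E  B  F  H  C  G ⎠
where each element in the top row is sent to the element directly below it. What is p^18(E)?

E

Tracing E → B → … returns to E after 3 steps, so E lies in a 3-cycle (B D E).
Powers repeat with period 3 on this cycle, and 18 mod 3 = 0, so p^18(E) = p^0(E).
So p^18(E) = E.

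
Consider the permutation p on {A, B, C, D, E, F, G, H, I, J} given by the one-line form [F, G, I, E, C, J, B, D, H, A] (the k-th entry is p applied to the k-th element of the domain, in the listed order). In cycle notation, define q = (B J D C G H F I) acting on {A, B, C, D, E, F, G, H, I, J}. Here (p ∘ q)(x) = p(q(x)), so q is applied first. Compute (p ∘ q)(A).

First apply q: q(A) = A, then p(A) = F. Thus (p ∘ q)(A) = F.

F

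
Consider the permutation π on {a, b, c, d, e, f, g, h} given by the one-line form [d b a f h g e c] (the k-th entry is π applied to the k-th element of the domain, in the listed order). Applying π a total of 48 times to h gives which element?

e

Tracing h → c → … returns to h after 7 steps, so h lies in a 7-cycle (a, d, f, g, e, h, c).
On a 7-cycle, π^7 is the identity, so π^48 = π^6 there (48 ≡ 6 mod 7).
Stepping 6 places around the cycle: h → c → a → d → f → g → e.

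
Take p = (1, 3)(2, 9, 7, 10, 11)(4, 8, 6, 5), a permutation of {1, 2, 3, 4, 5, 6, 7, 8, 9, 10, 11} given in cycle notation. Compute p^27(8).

4

8 lies in the 4-cycle (4, 8, 6, 5).
Powers repeat with period 4 on this cycle, and 27 mod 4 = 3, so p^27(8) = p^3(8).
Stepping 3 places around the cycle: 8 → 6 → 5 → 4.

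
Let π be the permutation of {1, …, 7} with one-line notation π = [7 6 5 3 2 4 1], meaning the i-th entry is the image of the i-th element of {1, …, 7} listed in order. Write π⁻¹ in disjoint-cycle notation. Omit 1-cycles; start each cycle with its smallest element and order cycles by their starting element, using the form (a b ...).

The cycle decomposition of π is (1 7)(2 6 4 3 5).
The inverse reverses every cycle; in canonical form, π⁻¹ = (1 7)(2 5 3 4 6).

(1 7)(2 5 3 4 6)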